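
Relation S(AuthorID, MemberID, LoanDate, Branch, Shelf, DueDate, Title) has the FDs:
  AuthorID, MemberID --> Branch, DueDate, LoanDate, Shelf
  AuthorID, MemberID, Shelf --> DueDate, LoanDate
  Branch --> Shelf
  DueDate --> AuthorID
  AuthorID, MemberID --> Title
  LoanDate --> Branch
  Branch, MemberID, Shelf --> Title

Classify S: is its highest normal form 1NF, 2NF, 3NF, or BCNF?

2NF

Candidate keys: {AuthorID, MemberID}, {DueDate, MemberID}. Prime attributes: {AuthorID, DueDate, MemberID}.
Branch --> Shelf breaks BCNF: {Branch}⁺ = {Branch, Shelf}, so {Branch} is not a superkey.
Branch --> Shelf determines the non-prime attribute {Shelf} from a non-superkey — 3NF is violated.
Checking every proper subset of each key, none determines a non-prime attribute — 2NF is satisfied.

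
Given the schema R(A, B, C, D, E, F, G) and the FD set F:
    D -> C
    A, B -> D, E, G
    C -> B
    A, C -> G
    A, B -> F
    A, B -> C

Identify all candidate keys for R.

{A, B}, {A, C}, {A, D}

{A} never appears on the right of any FD, so every key must include it.
{A, B}⁺ = {A, B, C, D, E, F, G} — all of the relation — so {A, B} is a candidate key.
{A, C}⁺ = {A, B, C, D, E, F, G} — all of the relation — so {A, C} is a candidate key.
{A, D}⁺ = {A, B, C, D, E, F, G} — all of the relation — so {A, D} is a candidate key.
Any other superkey properly contains one of these, so there are no further candidate keys.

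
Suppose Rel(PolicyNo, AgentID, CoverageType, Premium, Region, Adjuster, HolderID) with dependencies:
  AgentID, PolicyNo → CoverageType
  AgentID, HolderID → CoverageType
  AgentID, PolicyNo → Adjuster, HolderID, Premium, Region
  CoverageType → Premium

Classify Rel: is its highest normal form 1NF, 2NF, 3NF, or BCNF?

Candidate key: {AgentID, PolicyNo}. Prime attributes: {AgentID, PolicyNo}.
For AgentID, HolderID → CoverageType we have {AgentID, HolderID}⁺ = {AgentID, CoverageType, HolderID, Premium}; {AgentID, HolderID} is not a superkey, so BCNF fails.
Because {CoverageType} is non-prime and the left side of AgentID, HolderID → CoverageType is not a superkey, the relation is not in 3NF.
No non-prime attribute depends on a proper subset of any candidate key, so 2NF holds.

2NF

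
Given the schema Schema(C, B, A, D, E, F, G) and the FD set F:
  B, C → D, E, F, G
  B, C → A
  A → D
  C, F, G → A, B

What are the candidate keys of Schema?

{C} never appears on the right of any FD, so every key must include it.
{B, C} is a candidate key since {B, C}⁺ = {A, B, C, D, E, F, G} covers every attribute.
{C, F, G} is a candidate key since {C, F, G}⁺ = {A, B, C, D, E, F, G} covers every attribute.
No proper subset of any of these is a key, and no other minimal superkey exists.

{B, C}, {C, F, G}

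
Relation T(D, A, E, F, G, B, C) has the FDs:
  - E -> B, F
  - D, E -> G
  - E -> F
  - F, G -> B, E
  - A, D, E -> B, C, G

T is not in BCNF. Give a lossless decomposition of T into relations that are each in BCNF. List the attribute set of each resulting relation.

Candidate keys of the original relation: {A, D, E}, {A, D, F, G}.
In {A, B, C, D, E, F, G}, {E} is not a superkey ({E}⁺ restricted to this set is {B, E, F}), so split on E -> B, F into {B, E, F} and {A, C, D, E, G}.
{B, E, F} is in BCNF.
In {A, C, D, E, G}, {D, E} is not a superkey ({D, E}⁺ restricted to this set is {D, E, G}), so split on D, E -> G into {D, E, G} and {A, C, D, E}.
{D, E, G} is in BCNF.
{A, C, D, E} is in BCNF.

{A, C, D, E}; {B, E, F}; {D, E, G}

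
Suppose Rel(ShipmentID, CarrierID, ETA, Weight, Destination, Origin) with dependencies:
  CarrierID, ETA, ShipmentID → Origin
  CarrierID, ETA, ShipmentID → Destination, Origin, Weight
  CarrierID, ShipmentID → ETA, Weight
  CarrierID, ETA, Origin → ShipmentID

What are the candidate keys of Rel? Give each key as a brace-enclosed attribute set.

{CarrierID, ETA, Origin}, {CarrierID, ShipmentID}

{CarrierID} never appears on the right of any FD, so every key must include it.
Closure of {CarrierID, ShipmentID} is {CarrierID, Destination, ETA, Origin, ShipmentID, Weight}, the whole schema; {CarrierID, ShipmentID} is a candidate key.
Closure of {CarrierID, ETA, Origin} is {CarrierID, Destination, ETA, Origin, ShipmentID, Weight}, the whole schema; {CarrierID, ETA, Origin} is a candidate key.
No proper subset of any of these is a key, and no other minimal superkey exists.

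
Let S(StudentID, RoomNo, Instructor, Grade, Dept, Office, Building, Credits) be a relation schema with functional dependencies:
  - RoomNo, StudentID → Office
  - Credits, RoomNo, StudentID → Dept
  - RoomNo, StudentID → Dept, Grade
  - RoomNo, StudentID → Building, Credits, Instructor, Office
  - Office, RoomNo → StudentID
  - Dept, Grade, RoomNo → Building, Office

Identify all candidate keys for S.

Attributes never on any right-hand side: {RoomNo} — every candidate key must contain it.
Closure of {Office, RoomNo} is {Building, Credits, Dept, Grade, Instructor, Office, RoomNo, StudentID}, the whole schema; {Office, RoomNo} is a candidate key.
Closure of {RoomNo, StudentID} is {Building, Credits, Dept, Grade, Instructor, Office, RoomNo, StudentID}, the whole schema; {RoomNo, StudentID} is a candidate key.
Closure of {Dept, Grade, RoomNo} is {Building, Credits, Dept, Grade, Instructor, Office, RoomNo, StudentID}, the whole schema; {Dept, Grade, RoomNo} is a candidate key.
Any other superkey properly contains one of these, so there are no further candidate keys.

{Dept, Grade, RoomNo}, {Office, RoomNo}, {RoomNo, StudentID}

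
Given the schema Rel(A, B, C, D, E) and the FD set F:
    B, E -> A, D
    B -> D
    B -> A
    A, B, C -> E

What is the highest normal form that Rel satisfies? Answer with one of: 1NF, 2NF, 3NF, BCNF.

Candidate key: {B, C}. Prime attributes: {B, C}.
B, E -> A, D: {B, E}⁺ = {A, B, D, E}, which is not all of the attributes, so the left side is not a superkey — BCNF is violated.
B, E -> A, D determines the non-prime attributes {A, D} from a non-superkey — 3NF is violated.
Since {B} ⊂ {B, C} and {B}⁺ ⊇ {A, D} with {A, D} non-prime, there is a partial dependency; 2NF fails.

1NF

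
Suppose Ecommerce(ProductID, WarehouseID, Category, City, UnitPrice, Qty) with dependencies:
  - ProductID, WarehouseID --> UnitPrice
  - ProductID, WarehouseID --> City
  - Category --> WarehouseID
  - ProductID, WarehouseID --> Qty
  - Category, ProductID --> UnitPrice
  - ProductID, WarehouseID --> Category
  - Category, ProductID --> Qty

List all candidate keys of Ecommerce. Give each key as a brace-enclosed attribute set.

{Category, ProductID}, {ProductID, WarehouseID}

No FD produces {ProductID}, so it must be in every candidate key.
{Category, ProductID}⁺ = {Category, City, ProductID, Qty, UnitPrice, WarehouseID} — all of the relation — so {Category, ProductID} is a candidate key.
{ProductID, WarehouseID}⁺ = {Category, City, ProductID, Qty, UnitPrice, WarehouseID} — all of the relation — so {ProductID, WarehouseID} is a candidate key.
No proper subset of any of these is a key, and no other minimal superkey exists.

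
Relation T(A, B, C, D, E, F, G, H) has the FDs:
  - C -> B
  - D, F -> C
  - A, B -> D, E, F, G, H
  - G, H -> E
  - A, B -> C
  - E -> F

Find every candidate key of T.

{A, B}, {A, C}, {A, D, E}, {A, D, F}, {A, D, G, H}

No FD produces {A}, so it must be in every candidate key.
{A, B} is a candidate key since {A, B}⁺ = {A, B, C, D, E, F, G, H} covers every attribute.
{A, C} is a candidate key since {A, C}⁺ = {A, B, C, D, E, F, G, H} covers every attribute.
{A, D, E} is a candidate key since {A, D, E}⁺ = {A, B, C, D, E, F, G, H} covers every attribute.
{A, D, F} is a candidate key since {A, D, F}⁺ = {A, B, C, D, E, F, G, H} covers every attribute.
{A, D, G, H} is a candidate key since {A, D, G, H}⁺ = {A, B, C, D, E, F, G, H} covers every attribute.
Any other superkey properly contains one of these, so there are no further candidate keys.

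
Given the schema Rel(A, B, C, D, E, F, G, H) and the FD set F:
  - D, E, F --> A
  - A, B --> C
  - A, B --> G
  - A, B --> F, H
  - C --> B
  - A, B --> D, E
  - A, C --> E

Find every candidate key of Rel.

Closure of {A, B} is {A, B, C, D, E, F, G, H}, the whole schema; {A, B} is a candidate key.
Closure of {A, C} is {A, B, C, D, E, F, G, H}, the whole schema; {A, C} is a candidate key.
Closure of {B, D, E, F} is {A, B, C, D, E, F, G, H}, the whole schema; {B, D, E, F} is a candidate key.
Closure of {C, D, E, F} is {A, B, C, D, E, F, G, H}, the whole schema; {C, D, E, F} is a candidate key.
These are minimal and exhaustive — every other superkey contains one of them.

{A, B}, {A, C}, {B, D, E, F}, {C, D, E, F}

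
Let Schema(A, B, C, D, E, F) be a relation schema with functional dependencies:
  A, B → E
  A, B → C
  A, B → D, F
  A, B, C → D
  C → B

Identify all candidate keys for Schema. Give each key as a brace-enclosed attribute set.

{A, B}, {A, C}

{A} never appears on the right of any FD, so every key must include it.
Closure of {A, B} is {A, B, C, D, E, F}, the whole schema; {A, B} is a candidate key.
Closure of {A, C} is {A, B, C, D, E, F}, the whole schema; {A, C} is a candidate key.
These are minimal and exhaustive — every other superkey contains one of them.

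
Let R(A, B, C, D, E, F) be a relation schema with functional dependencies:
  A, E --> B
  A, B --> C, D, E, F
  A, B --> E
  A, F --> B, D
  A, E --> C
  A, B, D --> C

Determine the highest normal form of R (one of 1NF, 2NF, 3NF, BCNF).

BCNF

Candidate keys: {A, B}, {A, E}, {A, F}. Prime attributes: {A, B, E, F}.
Every FD has a superkey on the left, so the relation is in BCNF.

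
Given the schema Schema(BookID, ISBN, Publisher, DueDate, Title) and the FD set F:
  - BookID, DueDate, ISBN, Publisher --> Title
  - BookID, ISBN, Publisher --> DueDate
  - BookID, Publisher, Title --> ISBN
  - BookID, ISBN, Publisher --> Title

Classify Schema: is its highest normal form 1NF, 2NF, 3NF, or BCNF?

Candidate keys: {BookID, ISBN, Publisher}, {BookID, Publisher, Title}. Prime attributes: {BookID, ISBN, Publisher, Title}.
Each dependency's left side is a superkey — BCNF holds.

BCNF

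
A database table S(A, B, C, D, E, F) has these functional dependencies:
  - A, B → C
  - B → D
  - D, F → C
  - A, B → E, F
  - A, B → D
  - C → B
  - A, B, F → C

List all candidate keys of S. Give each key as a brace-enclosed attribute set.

No FD produces {A}, so it must be in every candidate key.
{A, B} is a candidate key since {A, B}⁺ = {A, B, C, D, E, F} covers every attribute.
{A, C} is a candidate key since {A, C}⁺ = {A, B, C, D, E, F} covers every attribute.
{A, D, F} is a candidate key since {A, D, F}⁺ = {A, B, C, D, E, F} covers every attribute.
No proper subset of any of these is a key, and no other minimal superkey exists.

{A, B}, {A, C}, {A, D, F}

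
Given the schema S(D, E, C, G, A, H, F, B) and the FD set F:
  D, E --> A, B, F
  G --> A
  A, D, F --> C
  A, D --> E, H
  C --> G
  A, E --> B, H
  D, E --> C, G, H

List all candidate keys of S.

No FD produces {D}, so it must be in every candidate key.
{A, D}⁺ = {A, B, C, D, E, F, G, H} — all of the relation — so {A, D} is a candidate key.
{C, D}⁺ = {A, B, C, D, E, F, G, H} — all of the relation — so {C, D} is a candidate key.
{D, E}⁺ = {A, B, C, D, E, F, G, H} — all of the relation — so {D, E} is a candidate key.
{D, G}⁺ = {A, B, C, D, E, F, G, H} — all of the relation — so {D, G} is a candidate key.
Any other superkey properly contains one of these, so there are no further candidate keys.

{A, D}, {C, D}, {D, E}, {D, G}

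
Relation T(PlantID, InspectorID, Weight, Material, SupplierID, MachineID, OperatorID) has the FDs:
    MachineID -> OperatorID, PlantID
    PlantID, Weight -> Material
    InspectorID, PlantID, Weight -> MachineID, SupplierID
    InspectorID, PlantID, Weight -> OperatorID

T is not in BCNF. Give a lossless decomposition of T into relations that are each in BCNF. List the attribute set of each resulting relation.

{InspectorID, MachineID, SupplierID, Weight}; {MachineID, Material, Weight}; {MachineID, OperatorID, PlantID}

Candidate keys of the original relation: {InspectorID, MachineID, Weight}, {InspectorID, PlantID, Weight}.
In {InspectorID, MachineID, Material, OperatorID, PlantID, SupplierID, Weight}, {MachineID} is not a superkey ({MachineID}⁺ restricted to this set is {MachineID, OperatorID, PlantID}), so split on MachineID -> OperatorID, PlantID into {MachineID, OperatorID, PlantID} and {InspectorID, MachineID, Material, SupplierID, Weight}.
{MachineID, OperatorID, PlantID}: every determinant is a superkey — BCNF.
In {InspectorID, MachineID, Material, SupplierID, Weight}, {MachineID, Weight} is not a superkey ({MachineID, Weight}⁺ restricted to this set is {MachineID, Material, Weight}), so split on MachineID, Weight -> Material into {MachineID, Material, Weight} and {InspectorID, MachineID, SupplierID, Weight}.
{MachineID, Material, Weight}: every determinant is a superkey — BCNF.
{InspectorID, MachineID, SupplierID, Weight}: every determinant is a superkey — BCNF.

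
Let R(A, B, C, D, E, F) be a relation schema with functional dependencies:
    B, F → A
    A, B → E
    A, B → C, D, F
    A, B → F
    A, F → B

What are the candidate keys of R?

{A, B}⁺ = {A, B, C, D, E, F}, which is every attribute, so {A, B} is a candidate key.
{A, F}⁺ = {A, B, C, D, E, F}, which is every attribute, so {A, F} is a candidate key.
{B, F}⁺ = {A, B, C, D, E, F}, which is every attribute, so {B, F} is a candidate key.
These are minimal and exhaustive — every other superkey contains one of them.

{A, B}, {A, F}, {B, F}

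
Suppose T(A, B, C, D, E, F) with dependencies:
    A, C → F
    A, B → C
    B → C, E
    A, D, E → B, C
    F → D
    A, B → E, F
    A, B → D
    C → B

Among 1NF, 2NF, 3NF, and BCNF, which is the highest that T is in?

3NF

Candidate keys: {A, B}, {A, C}, {A, D, E}, {A, E, F}. Prime attributes: {A, B, C, D, E, F}.
For B → C, E we have {B}⁺ = {B, C, E}; {B} is not a superkey, so BCNF fails.
Its right-hand attributes {C, E} are all prime, as are those of every other non-superkey FD — the relation is in 3NF.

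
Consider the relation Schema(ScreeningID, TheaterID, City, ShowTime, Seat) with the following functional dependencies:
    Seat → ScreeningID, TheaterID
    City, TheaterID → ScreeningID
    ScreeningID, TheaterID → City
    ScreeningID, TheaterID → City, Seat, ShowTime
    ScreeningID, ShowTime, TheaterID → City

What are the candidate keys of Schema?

{City, TheaterID}, {ScreeningID, TheaterID}, {Seat}

{Seat}⁺ = {City, ScreeningID, Seat, ShowTime, TheaterID} — all of the relation — so {Seat} is a candidate key.
{City, TheaterID}⁺ = {City, ScreeningID, Seat, ShowTime, TheaterID} — all of the relation — so {City, TheaterID} is a candidate key.
{ScreeningID, TheaterID}⁺ = {City, ScreeningID, Seat, ShowTime, TheaterID} — all of the relation — so {ScreeningID, TheaterID} is a candidate key.
Any other superkey properly contains one of these, so there are no further candidate keys.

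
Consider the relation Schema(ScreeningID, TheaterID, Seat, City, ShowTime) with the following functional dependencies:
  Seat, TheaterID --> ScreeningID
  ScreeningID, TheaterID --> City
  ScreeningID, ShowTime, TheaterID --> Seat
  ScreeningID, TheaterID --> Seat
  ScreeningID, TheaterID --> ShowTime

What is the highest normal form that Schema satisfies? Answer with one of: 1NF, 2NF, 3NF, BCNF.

BCNF

Candidate keys: {ScreeningID, TheaterID}, {Seat, TheaterID}. Prime attributes: {ScreeningID, Seat, TheaterID}.
The left-hand side of every FD is a superkey, so BCNF is satisfied.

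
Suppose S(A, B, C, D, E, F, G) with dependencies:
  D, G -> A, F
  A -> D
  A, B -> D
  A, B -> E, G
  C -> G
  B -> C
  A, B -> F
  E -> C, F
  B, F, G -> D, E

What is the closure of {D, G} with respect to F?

{A, D, F, G}

Start with {D, G}.
D, G -> A, F applies; add {A, F} → now {A, D, F, G}.
No further FD applies.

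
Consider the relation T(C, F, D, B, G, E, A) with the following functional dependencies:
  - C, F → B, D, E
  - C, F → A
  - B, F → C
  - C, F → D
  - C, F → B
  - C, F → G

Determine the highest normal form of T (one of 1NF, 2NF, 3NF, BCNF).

Candidate keys: {B, F}, {C, F}. Prime attributes: {B, C, F}.
Every FD has a superkey on the left, so the relation is in BCNF.

BCNF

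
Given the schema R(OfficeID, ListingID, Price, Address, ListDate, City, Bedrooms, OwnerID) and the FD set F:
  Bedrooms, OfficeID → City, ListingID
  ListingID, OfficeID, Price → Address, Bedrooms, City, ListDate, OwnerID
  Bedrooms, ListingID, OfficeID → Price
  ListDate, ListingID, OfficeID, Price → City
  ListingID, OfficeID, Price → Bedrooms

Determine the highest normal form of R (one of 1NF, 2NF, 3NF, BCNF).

Candidate keys: {Bedrooms, OfficeID}, {ListingID, OfficeID, Price}. Prime attributes: {Bedrooms, ListingID, OfficeID, Price}.
Every FD has a superkey on the left, so the relation is in BCNF.

BCNF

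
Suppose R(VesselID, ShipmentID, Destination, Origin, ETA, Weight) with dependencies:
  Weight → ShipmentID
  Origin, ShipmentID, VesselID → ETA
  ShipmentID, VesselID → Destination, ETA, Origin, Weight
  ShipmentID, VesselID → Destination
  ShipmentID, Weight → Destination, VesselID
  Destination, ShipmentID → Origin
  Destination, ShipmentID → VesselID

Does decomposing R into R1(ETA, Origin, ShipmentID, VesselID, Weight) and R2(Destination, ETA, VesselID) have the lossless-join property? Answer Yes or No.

Common attributes: {ETA, VesselID}; their closure is {ETA, VesselID}.
The closure covers neither R1 nor R2 entirely; the join is not lossless.

No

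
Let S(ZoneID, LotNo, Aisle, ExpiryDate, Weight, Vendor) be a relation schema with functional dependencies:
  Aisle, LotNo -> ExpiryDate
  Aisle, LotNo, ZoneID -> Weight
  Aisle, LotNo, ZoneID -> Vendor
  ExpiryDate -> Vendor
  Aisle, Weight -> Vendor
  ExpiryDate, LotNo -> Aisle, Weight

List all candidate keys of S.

{Aisle, LotNo, ZoneID}, {ExpiryDate, LotNo, ZoneID}

Attributes never on any right-hand side: {LotNo, ZoneID} — every candidate key must contain all of them.
Closure of {Aisle, LotNo, ZoneID} is {Aisle, ExpiryDate, LotNo, Vendor, Weight, ZoneID}, the whole schema; {Aisle, LotNo, ZoneID} is a candidate key.
Closure of {ExpiryDate, LotNo, ZoneID} is {Aisle, ExpiryDate, LotNo, Vendor, Weight, ZoneID}, the whole schema; {ExpiryDate, LotNo, ZoneID} is a candidate key.
These are minimal and exhaustive — every other superkey contains one of them.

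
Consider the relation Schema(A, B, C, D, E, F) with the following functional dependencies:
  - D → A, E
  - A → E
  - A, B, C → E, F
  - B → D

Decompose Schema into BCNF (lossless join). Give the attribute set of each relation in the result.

Candidate key of the original relation: {B, C}.
Within {A, B, C, D, E, F}: {D}⁺ ∩ {A, B, C, D, E, F} = {A, D, E}, not the whole set, so D → A, E violates BCNF; decompose into {A, D, E} and {B, C, D, F}.
Within {A, D, E}: {A}⁺ ∩ {A, D, E} = {A, E}, not the whole set, so A → E violates BCNF; decompose into {A, E} and {A, D}.
{A, E} has no BCNF violation.
{A, D} has no BCNF violation.
Within {B, C, D, F}: {B}⁺ ∩ {B, C, D, F} = {B, D}, not the whole set, so B → D violates BCNF; decompose into {B, D} and {B, C, F}.
{B, D} has no BCNF violation.
{B, C, F} has no BCNF violation.

{A, D}; {A, E}; {B, C, F}; {B, D}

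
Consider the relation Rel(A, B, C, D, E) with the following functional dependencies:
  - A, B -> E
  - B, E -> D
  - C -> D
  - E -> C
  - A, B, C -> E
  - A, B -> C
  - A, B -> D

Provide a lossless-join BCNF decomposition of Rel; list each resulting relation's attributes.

Candidate key of the original relation: {A, B}.
{A, B, C, D, E}: {B, E} determines {B, C, D, E} here but is not a superkey — split on B, E -> C, D, giving {B, C, D, E} and {A, B, E}.
{B, C, D, E}: {C} determines {C, D} here but is not a superkey — split on C -> D, giving {C, D} and {B, C, E}.
{C, D} is in BCNF.
{B, C, E}: {E} determines {C, E} here but is not a superkey — split on E -> C, giving {C, E} and {B, E}.
{C, E} is in BCNF.
{B, E} is in BCNF.
{A, B, E} is in BCNF.

{A, B, E}; {C, D}; {C, E}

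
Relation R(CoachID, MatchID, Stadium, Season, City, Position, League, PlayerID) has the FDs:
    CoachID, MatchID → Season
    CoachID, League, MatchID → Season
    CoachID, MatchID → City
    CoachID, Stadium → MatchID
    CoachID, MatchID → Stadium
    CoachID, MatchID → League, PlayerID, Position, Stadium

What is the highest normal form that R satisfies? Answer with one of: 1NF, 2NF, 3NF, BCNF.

BCNF

Candidate keys: {CoachID, MatchID}, {CoachID, Stadium}. Prime attributes: {CoachID, MatchID, Stadium}.
Every FD has a superkey on the left, so the relation is in BCNF.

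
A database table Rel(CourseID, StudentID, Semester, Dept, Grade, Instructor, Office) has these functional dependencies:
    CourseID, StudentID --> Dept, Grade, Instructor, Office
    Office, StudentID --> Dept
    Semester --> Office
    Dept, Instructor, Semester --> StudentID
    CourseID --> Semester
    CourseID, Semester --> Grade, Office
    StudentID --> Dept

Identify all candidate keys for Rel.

{CourseID, Dept, Instructor}, {CourseID, StudentID}

No FD produces {CourseID}, so it must be in every candidate key.
{CourseID, StudentID}⁺ = {CourseID, Dept, Grade, Instructor, Office, Semester, StudentID} — all of the relation — so {CourseID, StudentID} is a candidate key.
{CourseID, Dept, Instructor}⁺ = {CourseID, Dept, Grade, Instructor, Office, Semester, StudentID} — all of the relation — so {CourseID, Dept, Instructor} is a candidate key.
These are minimal and exhaustive — every other superkey contains one of them.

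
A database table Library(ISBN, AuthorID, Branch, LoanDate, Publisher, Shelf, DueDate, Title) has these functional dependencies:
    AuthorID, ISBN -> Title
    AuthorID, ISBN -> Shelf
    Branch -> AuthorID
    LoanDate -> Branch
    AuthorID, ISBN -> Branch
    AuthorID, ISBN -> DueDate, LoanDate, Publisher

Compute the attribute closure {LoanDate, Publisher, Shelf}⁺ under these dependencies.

Start with {LoanDate, Publisher, Shelf}.
LoanDate -> Branch applies; add {Branch} → now {Branch, LoanDate, Publisher, Shelf}.
Branch -> AuthorID applies; add {AuthorID} → now {AuthorID, Branch, LoanDate, Publisher, Shelf}.
No further FD applies.

{AuthorID, Branch, LoanDate, Publisher, Shelf}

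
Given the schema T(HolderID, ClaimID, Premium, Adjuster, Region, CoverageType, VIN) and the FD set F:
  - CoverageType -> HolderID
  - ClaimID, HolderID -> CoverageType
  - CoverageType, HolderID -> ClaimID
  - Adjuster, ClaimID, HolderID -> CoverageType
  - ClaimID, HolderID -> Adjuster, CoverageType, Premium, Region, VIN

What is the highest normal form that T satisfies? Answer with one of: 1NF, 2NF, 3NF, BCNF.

Candidate keys: {ClaimID, HolderID}, {CoverageType}. Prime attributes: {ClaimID, CoverageType, HolderID}.
The left-hand side of every FD is a superkey, so BCNF is satisfied.

BCNF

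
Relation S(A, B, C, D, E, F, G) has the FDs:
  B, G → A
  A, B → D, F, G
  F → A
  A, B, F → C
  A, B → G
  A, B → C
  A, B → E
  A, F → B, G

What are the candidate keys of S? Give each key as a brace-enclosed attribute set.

Closure of {F} is {A, B, C, D, E, F, G}, the whole schema; {F} is a candidate key.
Closure of {A, B} is {A, B, C, D, E, F, G}, the whole schema; {A, B} is a candidate key.
Closure of {B, G} is {A, B, C, D, E, F, G}, the whole schema; {B, G} is a candidate key.
These are minimal and exhaustive — every other superkey contains one of them.

{A, B}, {B, G}, {F}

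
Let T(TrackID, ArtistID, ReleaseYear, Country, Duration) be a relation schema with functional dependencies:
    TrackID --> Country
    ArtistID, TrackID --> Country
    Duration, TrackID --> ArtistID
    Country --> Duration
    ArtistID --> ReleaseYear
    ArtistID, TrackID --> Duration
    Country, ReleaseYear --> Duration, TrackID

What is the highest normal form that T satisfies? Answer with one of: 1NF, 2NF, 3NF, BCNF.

Candidate keys: {ArtistID, Country}, {Country, ReleaseYear}, {TrackID}. Prime attributes: {ArtistID, Country, ReleaseYear, TrackID}.
Country --> Duration: {Country}⁺ = {Country, Duration}, which is not all of the attributes, so the left side is not a superkey — BCNF is violated.
Country --> Duration determines the non-prime attribute {Duration} from a non-superkey — 3NF is violated.
The proper key subset {Country} of {ArtistID, Country} determines non-prime {Duration}, so the relation is not even in 2NF.

1NF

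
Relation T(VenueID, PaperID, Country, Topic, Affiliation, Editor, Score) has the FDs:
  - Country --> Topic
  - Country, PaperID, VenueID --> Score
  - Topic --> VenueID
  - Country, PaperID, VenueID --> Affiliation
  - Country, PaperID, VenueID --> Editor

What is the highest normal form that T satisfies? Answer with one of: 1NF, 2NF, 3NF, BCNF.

1NF

Candidate key: {Country, PaperID}. Prime attributes: {Country, PaperID}.
Country --> Topic: {Country}⁺ = {Country, Topic, VenueID}, which is not all of the attributes, so the left side is not a superkey — BCNF is violated.
Country --> Topic determines the non-prime attribute {Topic} from a non-superkey — 3NF is violated.
Since {Country} ⊂ {Country, PaperID} and {Country}⁺ ⊇ {Topic, VenueID} with {Topic, VenueID} non-prime, there is a partial dependency; 2NF fails.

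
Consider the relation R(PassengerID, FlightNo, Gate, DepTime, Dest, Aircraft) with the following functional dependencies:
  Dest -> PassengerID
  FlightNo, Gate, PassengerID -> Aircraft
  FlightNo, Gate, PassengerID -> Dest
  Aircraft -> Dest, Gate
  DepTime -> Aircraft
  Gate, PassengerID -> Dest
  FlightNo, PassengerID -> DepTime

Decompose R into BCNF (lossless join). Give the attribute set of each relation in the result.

Candidate keys of the original relation: {Aircraft, FlightNo}, {DepTime, FlightNo}, {Dest, FlightNo}, {FlightNo, PassengerID}.
{Aircraft, DepTime, Dest, FlightNo, Gate, PassengerID}: {Dest} determines {Dest, PassengerID} here but is not a superkey — split on Dest -> PassengerID, giving {Dest, PassengerID} and {Aircraft, DepTime, Dest, FlightNo, Gate}.
{Dest, PassengerID} is in BCNF.
{Aircraft, DepTime, Dest, FlightNo, Gate}: {Aircraft} determines {Aircraft, Dest, Gate} here but is not a superkey — split on Aircraft -> Dest, Gate, giving {Aircraft, Dest, Gate} and {Aircraft, DepTime, FlightNo}.
{Aircraft, Dest, Gate} is in BCNF.
{Aircraft, DepTime, FlightNo}: {DepTime} determines {Aircraft, DepTime} here but is not a superkey — split on DepTime -> Aircraft, giving {Aircraft, DepTime} and {DepTime, FlightNo}.
{Aircraft, DepTime} is in BCNF.
{DepTime, FlightNo} is in BCNF.

{Aircraft, DepTime}; {Aircraft, Dest, Gate}; {DepTime, FlightNo}; {Dest, PassengerID}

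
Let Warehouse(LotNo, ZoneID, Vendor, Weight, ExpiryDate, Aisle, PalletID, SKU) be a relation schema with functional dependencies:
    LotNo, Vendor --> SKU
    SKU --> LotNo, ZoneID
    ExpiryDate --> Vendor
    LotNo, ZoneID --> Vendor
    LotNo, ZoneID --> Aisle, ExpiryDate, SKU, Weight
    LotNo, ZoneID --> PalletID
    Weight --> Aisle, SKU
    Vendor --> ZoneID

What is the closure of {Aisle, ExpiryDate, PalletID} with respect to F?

{Aisle, ExpiryDate, PalletID, Vendor, ZoneID}

Start with {Aisle, ExpiryDate, PalletID}.
ExpiryDate --> Vendor applies; add {Vendor} → now {Aisle, ExpiryDate, PalletID, Vendor}.
Vendor --> ZoneID applies; add {ZoneID} → now {Aisle, ExpiryDate, PalletID, Vendor, ZoneID}.
No further FD applies.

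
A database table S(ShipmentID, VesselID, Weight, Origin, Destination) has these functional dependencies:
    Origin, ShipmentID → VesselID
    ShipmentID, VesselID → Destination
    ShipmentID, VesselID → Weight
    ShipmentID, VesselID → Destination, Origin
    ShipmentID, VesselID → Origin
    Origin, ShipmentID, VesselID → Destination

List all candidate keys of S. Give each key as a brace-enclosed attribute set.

{ShipmentID} never appears on the right of any FD, so every key must include it.
{Origin, ShipmentID}⁺ = {Destination, Origin, ShipmentID, VesselID, Weight} — all of the relation — so {Origin, ShipmentID} is a candidate key.
{ShipmentID, VesselID}⁺ = {Destination, Origin, ShipmentID, VesselID, Weight} — all of the relation — so {ShipmentID, VesselID} is a candidate key.
These are minimal and exhaustive — every other superkey contains one of them.

{Origin, ShipmentID}, {ShipmentID, VesselID}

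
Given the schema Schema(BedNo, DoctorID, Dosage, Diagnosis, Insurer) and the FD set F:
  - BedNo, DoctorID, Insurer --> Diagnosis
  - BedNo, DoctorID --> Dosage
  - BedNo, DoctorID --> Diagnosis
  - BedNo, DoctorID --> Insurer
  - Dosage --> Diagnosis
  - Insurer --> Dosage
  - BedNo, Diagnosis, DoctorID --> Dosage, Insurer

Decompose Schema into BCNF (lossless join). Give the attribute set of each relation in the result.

Candidate key of the original relation: {BedNo, DoctorID}.
In {BedNo, Diagnosis, DoctorID, Dosage, Insurer}, {Dosage} is not a superkey ({Dosage}⁺ restricted to this set is {Diagnosis, Dosage}), so split on Dosage --> Diagnosis into {Diagnosis, Dosage} and {BedNo, DoctorID, Dosage, Insurer}.
{Diagnosis, Dosage}: every determinant is a superkey — BCNF.
In {BedNo, DoctorID, Dosage, Insurer}, {Insurer} is not a superkey ({Insurer}⁺ restricted to this set is {Dosage, Insurer}), so split on Insurer --> Dosage into {Dosage, Insurer} and {BedNo, DoctorID, Insurer}.
{Dosage, Insurer}: every determinant is a superkey — BCNF.
{BedNo, DoctorID, Insurer}: every determinant is a superkey — BCNF.

{BedNo, DoctorID, Insurer}; {Diagnosis, Dosage}; {Dosage, Insurer}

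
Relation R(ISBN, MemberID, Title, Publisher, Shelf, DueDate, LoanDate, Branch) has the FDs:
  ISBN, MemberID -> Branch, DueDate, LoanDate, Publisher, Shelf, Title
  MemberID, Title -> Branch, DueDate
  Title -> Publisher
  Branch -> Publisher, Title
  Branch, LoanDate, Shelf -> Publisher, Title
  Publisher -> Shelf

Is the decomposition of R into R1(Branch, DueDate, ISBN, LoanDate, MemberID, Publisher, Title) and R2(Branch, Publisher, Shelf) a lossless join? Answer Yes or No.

Yes

Common attributes: {Branch, Publisher}; their closure is {Branch, Publisher, Shelf, Title}.
R2 is contained in that closure, so R1 ∩ R2 -> R2 holds and the join is lossless.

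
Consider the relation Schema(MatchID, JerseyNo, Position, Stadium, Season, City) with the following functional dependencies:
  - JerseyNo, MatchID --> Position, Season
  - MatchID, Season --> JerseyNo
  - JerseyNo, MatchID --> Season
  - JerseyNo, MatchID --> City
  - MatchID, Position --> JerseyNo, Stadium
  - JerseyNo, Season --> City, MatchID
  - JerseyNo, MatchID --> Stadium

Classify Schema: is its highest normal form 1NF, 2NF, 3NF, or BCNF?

BCNF

Candidate keys: {JerseyNo, MatchID}, {JerseyNo, Season}, {MatchID, Position}, {MatchID, Season}. Prime attributes: {JerseyNo, MatchID, Position, Season}.
Every FD has a superkey on the left, so the relation is in BCNF.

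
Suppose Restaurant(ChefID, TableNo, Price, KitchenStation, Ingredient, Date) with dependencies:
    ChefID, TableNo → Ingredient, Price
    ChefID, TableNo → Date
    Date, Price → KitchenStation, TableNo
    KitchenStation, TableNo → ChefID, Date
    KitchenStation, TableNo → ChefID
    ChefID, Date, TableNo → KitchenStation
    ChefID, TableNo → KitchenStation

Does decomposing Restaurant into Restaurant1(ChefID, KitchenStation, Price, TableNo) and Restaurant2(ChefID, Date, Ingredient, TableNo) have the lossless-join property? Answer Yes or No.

Yes

Common attributes: {ChefID, TableNo}; their closure is {ChefID, Date, Ingredient, KitchenStation, Price, TableNo}.
Restaurant1 is contained in that closure, so Restaurant1 ∩ Restaurant2 → Restaurant1 holds and the join is lossless.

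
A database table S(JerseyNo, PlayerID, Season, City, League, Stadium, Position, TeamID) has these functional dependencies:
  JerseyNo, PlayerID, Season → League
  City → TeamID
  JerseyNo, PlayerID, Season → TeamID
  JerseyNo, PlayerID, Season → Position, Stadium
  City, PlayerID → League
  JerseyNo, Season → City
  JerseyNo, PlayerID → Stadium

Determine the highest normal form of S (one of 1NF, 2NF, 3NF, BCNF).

Candidate key: {JerseyNo, PlayerID, Season}. Prime attributes: {JerseyNo, PlayerID, Season}.
City → TeamID: {City}⁺ = {City, TeamID}, which is not all of the attributes, so the left side is not a superkey — BCNF is violated.
Because {TeamID} is non-prime and the left side of City → TeamID is not a superkey, the relation is not in 3NF.
{JerseyNo, PlayerID} is a proper subset of the key {JerseyNo, PlayerID, Season}, and {JerseyNo, PlayerID}⁺ contains the non-prime attribute {Stadium} — a partial dependency, so 2NF is violated.

1NF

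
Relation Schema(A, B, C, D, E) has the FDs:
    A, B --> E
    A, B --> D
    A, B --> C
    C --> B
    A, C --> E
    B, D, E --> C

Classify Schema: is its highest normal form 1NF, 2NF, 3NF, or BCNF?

3NF

Candidate keys: {A, B}, {A, C}. Prime attributes: {A, B, C}.
For C --> B we have {C}⁺ = {B, C}; {C} is not a superkey, so BCNF fails.
Its right-hand attributes {B} are all prime, as are those of every other non-superkey FD — the relation is in 3NF.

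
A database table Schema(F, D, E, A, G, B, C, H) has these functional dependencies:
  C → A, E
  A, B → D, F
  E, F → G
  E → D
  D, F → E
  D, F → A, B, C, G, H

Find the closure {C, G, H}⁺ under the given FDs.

{A, C, D, E, G, H}

Start with {C, G, H}.
C → A, E applies; add {A, E} → now {A, C, E, G, H}.
E → D applies; add {D} → now {A, C, D, E, G, H}.
No further FD applies.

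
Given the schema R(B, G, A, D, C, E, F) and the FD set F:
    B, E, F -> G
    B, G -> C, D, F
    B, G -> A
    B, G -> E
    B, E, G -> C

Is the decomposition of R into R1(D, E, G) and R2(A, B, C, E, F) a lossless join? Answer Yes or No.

No

The shared attributes are {E} and {E}⁺ = {E}.
R1 ⊄ {E} and R2 ⊄ {E}, so the split is lossy.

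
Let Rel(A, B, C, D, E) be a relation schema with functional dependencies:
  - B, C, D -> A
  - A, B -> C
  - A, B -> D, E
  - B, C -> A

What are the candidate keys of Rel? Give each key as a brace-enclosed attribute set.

{A, B}, {B, C}

{B} never appears on the right of any FD, so every key must include it.
Closure of {A, B} is {A, B, C, D, E}, the whole schema; {A, B} is a candidate key.
Closure of {B, C} is {A, B, C, D, E}, the whole schema; {B, C} is a candidate key.
Any other superkey properly contains one of these, so there are no further candidate keys.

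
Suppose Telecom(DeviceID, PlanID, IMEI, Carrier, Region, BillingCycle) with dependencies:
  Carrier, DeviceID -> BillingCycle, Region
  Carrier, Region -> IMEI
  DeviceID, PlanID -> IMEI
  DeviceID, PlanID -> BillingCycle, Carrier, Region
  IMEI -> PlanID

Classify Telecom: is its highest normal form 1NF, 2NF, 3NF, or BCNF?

Candidate keys: {Carrier, DeviceID}, {DeviceID, IMEI}, {DeviceID, PlanID}. Prime attributes: {Carrier, DeviceID, IMEI, PlanID}.
Carrier, Region -> IMEI breaks BCNF: {Carrier, Region}⁺ = {Carrier, IMEI, PlanID, Region}, so {Carrier, Region} is not a superkey.
But every attribute on its right side ({IMEI}) is prime, and the same holds for every other non-superkey FD, so 3NF still holds.

3NF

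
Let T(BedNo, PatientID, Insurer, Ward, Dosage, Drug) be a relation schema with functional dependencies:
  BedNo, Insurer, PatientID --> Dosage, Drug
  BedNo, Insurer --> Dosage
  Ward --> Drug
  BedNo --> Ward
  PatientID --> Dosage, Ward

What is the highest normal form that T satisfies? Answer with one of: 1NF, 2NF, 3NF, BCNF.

Candidate key: {BedNo, Insurer, PatientID}. Prime attributes: {BedNo, Insurer, PatientID}.
For BedNo, Insurer --> Dosage we have {BedNo, Insurer}⁺ = {BedNo, Dosage, Drug, Insurer, Ward}; {BedNo, Insurer} is not a superkey, so BCNF fails.
Because {Dosage} is non-prime and the left side of BedNo, Insurer --> Dosage is not a superkey, the relation is not in 3NF.
Since {BedNo} ⊂ {BedNo, Insurer, PatientID} and {BedNo}⁺ ⊇ {Drug, Ward} with {Drug, Ward} non-prime, there is a partial dependency; 2NF fails.

1NF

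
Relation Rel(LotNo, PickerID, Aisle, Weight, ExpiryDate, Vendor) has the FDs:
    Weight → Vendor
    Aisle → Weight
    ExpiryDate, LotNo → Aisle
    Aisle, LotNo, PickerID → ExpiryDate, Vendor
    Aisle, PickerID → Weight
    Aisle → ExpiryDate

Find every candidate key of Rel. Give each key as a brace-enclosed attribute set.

No FD produces {LotNo, PickerID}, so they must be in every candidate key.
{Aisle, LotNo, PickerID}⁺ = {Aisle, ExpiryDate, LotNo, PickerID, Vendor, Weight} — all of the relation — so {Aisle, LotNo, PickerID} is a candidate key.
{ExpiryDate, LotNo, PickerID}⁺ = {Aisle, ExpiryDate, LotNo, PickerID, Vendor, Weight} — all of the relation — so {ExpiryDate, LotNo, PickerID} is a candidate key.
Any other superkey properly contains one of these, so there are no further candidate keys.

{Aisle, LotNo, PickerID}, {ExpiryDate, LotNo, PickerID}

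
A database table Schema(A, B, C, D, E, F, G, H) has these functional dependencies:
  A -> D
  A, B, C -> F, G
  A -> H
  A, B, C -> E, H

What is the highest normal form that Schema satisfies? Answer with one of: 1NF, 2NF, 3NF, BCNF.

Candidate key: {A, B, C}. Prime attributes: {A, B, C}.
For A -> D we have {A}⁺ = {A, D, H}; {A} is not a superkey, so BCNF fails.
Because {D} is non-prime and the left side of A -> D is not a superkey, the relation is not in 3NF.
Since {A} ⊂ {A, B, C} and {A}⁺ ⊇ {D, H} with {D, H} non-prime, there is a partial dependency; 2NF fails.

1NF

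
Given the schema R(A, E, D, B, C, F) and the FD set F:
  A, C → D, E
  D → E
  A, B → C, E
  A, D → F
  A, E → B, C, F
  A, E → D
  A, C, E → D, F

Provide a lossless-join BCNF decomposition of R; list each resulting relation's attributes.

Candidate keys of the original relation: {A, B}, {A, C}, {A, D}, {A, E}.
In {A, B, C, D, E, F}, {D} is not a superkey ({D}⁺ restricted to this set is {D, E}), so split on D → E into {D, E} and {A, B, C, D, F}.
{D, E} has no BCNF violation.
{A, B, C, D, F} has no BCNF violation.

{A, B, C, D, F}; {D, E}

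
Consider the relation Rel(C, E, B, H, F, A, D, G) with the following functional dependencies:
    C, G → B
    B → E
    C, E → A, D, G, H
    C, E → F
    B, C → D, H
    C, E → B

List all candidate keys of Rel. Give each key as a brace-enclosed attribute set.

{B, C}, {C, E}, {C, G}

No FD produces {C}, so it must be in every candidate key.
Closure of {B, C} is {A, B, C, D, E, F, G, H}, the whole schema; {B, C} is a candidate key.
Closure of {C, E} is {A, B, C, D, E, F, G, H}, the whole schema; {C, E} is a candidate key.
Closure of {C, G} is {A, B, C, D, E, F, G, H}, the whole schema; {C, G} is a candidate key.
These are minimal and exhaustive — every other superkey contains one of them.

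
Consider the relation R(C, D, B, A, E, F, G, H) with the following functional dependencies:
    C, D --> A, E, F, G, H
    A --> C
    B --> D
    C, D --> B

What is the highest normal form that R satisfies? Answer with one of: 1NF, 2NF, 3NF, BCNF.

3NF

Candidate keys: {A, B}, {A, D}, {B, C}, {C, D}. Prime attributes: {A, B, C, D}.
For A --> C we have {A}⁺ = {A, C}; {A} is not a superkey, so BCNF fails.
Its right-hand attributes {C} are all prime, as are those of every other non-superkey FD — the relation is in 3NF.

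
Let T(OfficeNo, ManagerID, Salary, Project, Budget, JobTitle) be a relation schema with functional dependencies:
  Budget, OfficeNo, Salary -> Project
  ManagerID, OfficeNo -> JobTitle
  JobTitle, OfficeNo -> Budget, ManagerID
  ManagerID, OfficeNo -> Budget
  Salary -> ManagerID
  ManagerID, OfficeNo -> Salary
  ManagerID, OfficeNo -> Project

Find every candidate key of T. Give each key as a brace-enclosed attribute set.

Attributes never on any right-hand side: {OfficeNo} — every candidate key must contain it.
{JobTitle, OfficeNo}⁺ = {Budget, JobTitle, ManagerID, OfficeNo, Project, Salary}, which is every attribute, so {JobTitle, OfficeNo} is a candidate key.
{ManagerID, OfficeNo}⁺ = {Budget, JobTitle, ManagerID, OfficeNo, Project, Salary}, which is every attribute, so {ManagerID, OfficeNo} is a candidate key.
{OfficeNo, Salary}⁺ = {Budget, JobTitle, ManagerID, OfficeNo, Project, Salary}, which is every attribute, so {OfficeNo, Salary} is a candidate key.
These are minimal and exhaustive — every other superkey contains one of them.

{JobTitle, OfficeNo}, {ManagerID, OfficeNo}, {OfficeNo, Salary}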